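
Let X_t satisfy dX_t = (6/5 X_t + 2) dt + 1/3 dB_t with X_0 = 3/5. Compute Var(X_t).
Var(X_t) = 5*exp(12*t/5)/108 - 5/108

The variance V(t) = Var(X_t) satisfies V'(t) = 2 a V(t) + c^2 with V(0) = 0 (drift coefficient is linear in X, diffusion is constant). With a = 6/5, c = 1/3, the solution is
  V(t) = (c^2 / (2 a)) * (exp(2 a t) - 1)
       = ((1/3)^2 / (2*(6/5))) * (exp((12/5) t) - 1)
       = 5*exp(12*t/5)/108 - 5/108.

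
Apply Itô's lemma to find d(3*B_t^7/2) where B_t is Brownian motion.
d(3*B_t^7/2) = (63*B_t^5/2) dt + (21*B_t^6/2) dB_t

Itô's formula for f(B_t) gives d f(B_t) = f'(B_t) dB_t + (1/2) f''(B_t) dt. Compute derivatives of f(x) = 3*x^7/2:
  f'(x)  = 21*x^6/2
  f''(x) = 63*x^5
Substitute x = B_t and multiply the f'' term by 1/2:
  drift     = (1/2) * (63*x^5) evaluated at B_t = 63*B_t^5/2
  diffusion = (21*x^6/2) evaluated at B_t = 21*B_t^6/2
Therefore d(3*B_t^7/2) = (63*B_t^5/2) dt + (21*B_t^6/2) dB_t.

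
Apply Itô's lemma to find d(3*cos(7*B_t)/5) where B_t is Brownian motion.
d(3*cos(7*B_t)/5) = (-147*cos(7*B_t)/10) dt + (-21*sin(7*B_t)/5) dB_t

Itô's formula for f(B_t) gives d f(B_t) = f'(B_t) dB_t + (1/2) f''(B_t) dt. Compute derivatives of f(x) = 3*cos(7*x)/5:
  f'(x)  = -21*sin(7*x)/5
  f''(x) = -147*cos(7*x)/5
Substitute x = B_t and multiply the f'' term by 1/2:
  drift     = (1/2) * (-147*cos(7*x)/5) evaluated at B_t = -147*cos(7*B_t)/10
  diffusion = (-21*sin(7*x)/5) evaluated at B_t = -21*sin(7*B_t)/5
Therefore d(3*cos(7*B_t)/5) = (-147*cos(7*B_t)/10) dt + (-21*sin(7*B_t)/5) dB_t.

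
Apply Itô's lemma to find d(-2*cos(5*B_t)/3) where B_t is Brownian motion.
d(-2*cos(5*B_t)/3) = (25*cos(5*B_t)/3) dt + (10*sin(5*B_t)/3) dB_t

Itô's formula for f(B_t) gives d f(B_t) = f'(B_t) dB_t + (1/2) f''(B_t) dt. Compute derivatives of f(x) = -2*cos(5*x)/3:
  f'(x)  = 10*sin(5*x)/3
  f''(x) = 50*cos(5*x)/3
Substitute x = B_t and multiply the f'' term by 1/2:
  drift     = (1/2) * (50*cos(5*x)/3) evaluated at B_t = 25*cos(5*B_t)/3
  diffusion = (10*sin(5*x)/3) evaluated at B_t = 10*sin(5*B_t)/3
Therefore d(-2*cos(5*B_t)/3) = (25*cos(5*B_t)/3) dt + (10*sin(5*B_t)/3) dB_t.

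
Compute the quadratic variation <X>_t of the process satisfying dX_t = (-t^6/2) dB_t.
<X>_t = t^13/52

For an Itô process dX_t = a(t) dt + b(t) dB_t, the quadratic variation is <X>_t = int_0^t b(s)^2 ds (the drift term does not contribute). Here b(s) = -s^6/2, so
  b(s)^2 = s^12/4.
Integrating from 0 to t:
  <X>_t = int_0^t (s^12/4) ds = t^13/52.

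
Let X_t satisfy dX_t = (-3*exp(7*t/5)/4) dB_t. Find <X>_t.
<X>_t = 45*exp(14*t/5)/224 - 45/224

For an Itô process dX_t = a(t) dt + b(t) dB_t, the quadratic variation is <X>_t = int_0^t b(s)^2 ds (the drift term does not contribute). Here b(s) = -3*exp(7*s/5)/4, so
  b(s)^2 = 9*exp(14*s/5)/16.
Integrating from 0 to t:
  <X>_t = int_0^t (9*exp(14*s/5)/16) ds = 45*exp(14*t/5)/224 - 45/224.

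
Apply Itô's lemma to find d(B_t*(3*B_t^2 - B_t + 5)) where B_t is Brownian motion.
d(B_t*(3*B_t^2 - B_t + 5)) = (9*B_t - 1) dt + (9*B_t^2 - 2*B_t + 5) dB_t

Itô's formula for f(B_t) gives d f(B_t) = f'(B_t) dB_t + (1/2) f''(B_t) dt. Compute derivatives of f(x) = x*(3*x^2 - x + 5):
  f'(x)  = 9*x^2 - 2*x + 5
  f''(x) = 18*x - 2
Substitute x = B_t and multiply the f'' term by 1/2:
  drift     = (1/2) * (18*x - 2) evaluated at B_t = 9*B_t - 1
  diffusion = (9*x^2 - 2*x + 5) evaluated at B_t = 9*B_t^2 - 2*B_t + 5
Therefore d(B_t*(3*B_t^2 - B_t + 5)) = (9*B_t - 1) dt + (9*B_t^2 - 2*B_t + 5) dB_t.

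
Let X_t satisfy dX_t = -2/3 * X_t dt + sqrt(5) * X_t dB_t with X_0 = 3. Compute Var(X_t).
Var(X_t) = (9*exp(5*t) - 9)*exp(-4*t/3)

For GBM dX = mu X dt + sigma X dB with X_0 = x_0, apply Itô to Y = log X: dY = (mu - sigma^2/2) dt + sigma dB, so Y_t = log(x_0) + (mu - sigma^2/2) t + sigma B_t and hence X_t = x_0 * exp((mu - sigma^2/2) t + sigma B_t).
With mu = -2/3, sigma = sqrt(5), x_0 = 3, this gives:
  X_t = 3 * exp((-19/6) * t + (sqrt(5)) * B_t).
Since sigma*B_t ~ Normal(0, sigma^2 t), E[exp(sigma*B_t)] = exp(sigma^2 t / 2); so E[X_t] = x_0 * exp((mu - sigma^2/2) t) * exp(sigma^2 t / 2) = x_0 * exp(mu t) = 3*exp(-2*t/3).
Var(X_t) = E[X_t^2] - (E[X_t])^2 = x_0^2 * exp(2 mu t) * (exp(sigma^2 t) - 1) = (9*exp(5*t) - 9)*exp(-4*t/3).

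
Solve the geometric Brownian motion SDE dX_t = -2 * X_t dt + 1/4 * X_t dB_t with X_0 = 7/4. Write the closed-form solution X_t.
X_t = 7/4 * exp((-65/32) * t + (1/4) * B_t)

For GBM dX = mu X dt + sigma X dB with X_0 = x_0, apply Itô to Y = log X: dY = (mu - sigma^2/2) dt + sigma dB, so Y_t = log(x_0) + (mu - sigma^2/2) t + sigma B_t and hence X_t = x_0 * exp((mu - sigma^2/2) t + sigma B_t).
With mu = -2, sigma = 1/4, x_0 = 7/4, this gives:
  X_t = 7/4 * exp((-65/32) * t + (1/4) * B_t).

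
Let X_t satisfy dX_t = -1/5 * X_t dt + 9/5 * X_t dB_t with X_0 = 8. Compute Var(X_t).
Var(X_t) = (64*exp(81*t/25) - 64)*exp(-2*t/5)

For GBM dX = mu X dt + sigma X dB with X_0 = x_0, apply Itô to Y = log X: dY = (mu - sigma^2/2) dt + sigma dB, so Y_t = log(x_0) + (mu - sigma^2/2) t + sigma B_t and hence X_t = x_0 * exp((mu - sigma^2/2) t + sigma B_t).
With mu = -1/5, sigma = 9/5, x_0 = 8, this gives:
  X_t = 8 * exp((-91/50) * t + (9/5) * B_t).
Since sigma*B_t ~ Normal(0, sigma^2 t), E[exp(sigma*B_t)] = exp(sigma^2 t / 2); so E[X_t] = x_0 * exp((mu - sigma^2/2) t) * exp(sigma^2 t / 2) = x_0 * exp(mu t) = 8*exp(-t/5).
Var(X_t) = E[X_t^2] - (E[X_t])^2 = x_0^2 * exp(2 mu t) * (exp(sigma^2 t) - 1) = (64*exp(81*t/25) - 64)*exp(-2*t/5).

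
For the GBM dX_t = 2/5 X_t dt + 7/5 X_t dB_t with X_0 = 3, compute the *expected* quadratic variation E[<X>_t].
E[<X>_t] = 147*exp(69*t/25)/23 - 147/23

<X>_t = int_0^t ((7/5) * X_s)^2 ds. Taking expectation inside the integral: E[<X>_t] = (7/5)^2 * int_0^t E[X_s^2] ds. For GBM, E[X_s^2] = x_0^2 * exp((2 mu + sigma^2) s). Integrating:
  E[<X>_t] = (7/5)^2 * 3^2 * (exp((2*(2/5) + (7/5)^2) t) - 1) / (2*(2/5) + (7/5)^2)
           = (7/5)^2 * 3^2 * (exp((69/25) t) - 1) / (69/25) = 147*exp(69*t/25)/23 - 147/23.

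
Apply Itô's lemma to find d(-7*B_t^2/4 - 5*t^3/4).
d(-7*B_t^2/4 - 5*t^3/4) = (-15*t^2/4 - 7/4) dt + (-7*B_t/2) dB_t

Itô's formula for f(t, x): d f(t, B_t) = (f_t + (1/2) f_xx) dt + f_x dB_t. Compute partials of f(t, x) = -5*t^3/4 - 7*x^2/4:
  f_t(t,x)  = -15*t^2/4
  f_x(t,x)  = -7*x/2
  f_xx(t,x) = -7/2
Assemble drift = f_t + (1/2) f_xx = -15*t^2/4 - 7/4 and diffusion = f_x = -7*x/2. Substituting x = B_t:
  d(-7*B_t^2/4 - 5*t^3/4) = (-15*t^2/4 - 7/4) dt + (-7*B_t/2) dB_t.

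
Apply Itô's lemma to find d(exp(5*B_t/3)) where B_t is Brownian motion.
d(exp(5*B_t/3)) = (25*exp(5*B_t/3)/18) dt + (5*exp(5*B_t/3)/3) dB_t

Itô's formula for f(B_t) gives d f(B_t) = f'(B_t) dB_t + (1/2) f''(B_t) dt. Compute derivatives of f(x) = exp(5*x/3):
  f'(x)  = 5*exp(5*x/3)/3
  f''(x) = 25*exp(5*x/3)/9
Substitute x = B_t and multiply the f'' term by 1/2:
  drift     = (1/2) * (25*exp(5*x/3)/9) evaluated at B_t = 25*exp(5*B_t/3)/18
  diffusion = (5*exp(5*x/3)/3) evaluated at B_t = 5*exp(5*B_t/3)/3
Therefore d(exp(5*B_t/3)) = (25*exp(5*B_t/3)/18) dt + (5*exp(5*B_t/3)/3) dB_t.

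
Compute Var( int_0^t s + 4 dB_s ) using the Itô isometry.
Var = t*(t^2 + 12*t + 48)/3

The Itô integral of a deterministic integrand f(s) has mean 0 because each increment f(s) * (B_{s+ds} - B_s) has mean 0. By the Itô isometry:
  Var( int_0^t f(s) dB_s ) = E[ (int_0^t f(s) dB_s)^2 ] = int_0^t f(s)^2 ds.
Here f(s) = s + 4, so f(s)^2 = (s + 4)^2. Integrate:
  int_0^t ((s + 4)^2) ds = t*(t^2 + 12*t + 48)/3.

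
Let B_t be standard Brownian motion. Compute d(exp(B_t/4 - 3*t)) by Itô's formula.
d(exp(B_t/4 - 3*t)) = (-95*exp(B_t/4 - 3*t)/32) dt + (exp(B_t/4 - 3*t)/4) dB_t

Itô's formula for f(t, x): d f(t, B_t) = (f_t + (1/2) f_xx) dt + f_x dB_t. Compute partials of f(t, x) = exp(-3*t + x/4):
  f_t(t,x)  = -3*exp(-3*t + x/4)
  f_x(t,x)  = exp(-3*t + x/4)/4
  f_xx(t,x) = exp(-3*t + x/4)/16
Assemble drift = f_t + (1/2) f_xx = -95*exp(-3*t + x/4)/32 and diffusion = f_x = exp(-3*t + x/4)/4. Substituting x = B_t:
  d(exp(B_t/4 - 3*t)) = (-95*exp(B_t/4 - 3*t)/32) dt + (exp(B_t/4 - 3*t)/4) dB_t.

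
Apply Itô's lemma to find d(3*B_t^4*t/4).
d(3*B_t^4*t/4) = (3*B_t^2*(B_t^2 + 6*t)/4) dt + (3*B_t^3*t) dB_t

Itô's formula for f(t, x): d f(t, B_t) = (f_t + (1/2) f_xx) dt + f_x dB_t. Compute partials of f(t, x) = 3*t*x^4/4:
  f_t(t,x)  = 3*x^4/4
  f_x(t,x)  = 3*t*x^3
  f_xx(t,x) = 9*t*x^2
Assemble drift = f_t + (1/2) f_xx = 3*x^2*(6*t + x^2)/4 and diffusion = f_x = 3*t*x^3. Substituting x = B_t:
  d(3*B_t^4*t/4) = (3*B_t^2*(B_t^2 + 6*t)/4) dt + (3*B_t^3*t) dB_t.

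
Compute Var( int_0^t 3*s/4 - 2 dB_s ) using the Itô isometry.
Var = t*(3*t^2 - 24*t + 64)/16

The Itô integral of a deterministic integrand f(s) has mean 0 because each increment f(s) * (B_{s+ds} - B_s) has mean 0. By the Itô isometry:
  Var( int_0^t f(s) dB_s ) = E[ (int_0^t f(s) dB_s)^2 ] = int_0^t f(s)^2 ds.
Here f(s) = 3*s/4 - 2, so f(s)^2 = (3*s - 8)^2/16. Integrate:
  int_0^t ((3*s - 8)^2/16) ds = t*(3*t^2 - 24*t + 64)/16.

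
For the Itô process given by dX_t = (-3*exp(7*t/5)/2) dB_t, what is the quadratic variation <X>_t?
<X>_t = 45*exp(14*t/5)/56 - 45/56

For an Itô process dX_t = a(t) dt + b(t) dB_t, the quadratic variation is <X>_t = int_0^t b(s)^2 ds (the drift term does not contribute). Here b(s) = -3*exp(7*s/5)/2, so
  b(s)^2 = 9*exp(14*s/5)/4.
Integrating from 0 to t:
  <X>_t = int_0^t (9*exp(14*s/5)/4) ds = 45*exp(14*t/5)/56 - 45/56.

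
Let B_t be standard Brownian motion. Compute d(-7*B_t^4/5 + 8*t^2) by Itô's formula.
d(-7*B_t^4/5 + 8*t^2) = (-42*B_t^2/5 + 16*t) dt + (-28*B_t^3/5) dB_t

Itô's formula for f(t, x): d f(t, B_t) = (f_t + (1/2) f_xx) dt + f_x dB_t. Compute partials of f(t, x) = 8*t^2 - 7*x^4/5:
  f_t(t,x)  = 16*t
  f_x(t,x)  = -28*x^3/5
  f_xx(t,x) = -84*x^2/5
Assemble drift = f_t + (1/2) f_xx = 16*t - 42*x^2/5 and diffusion = f_x = -28*x^3/5. Substituting x = B_t:
  d(-7*B_t^4/5 + 8*t^2) = (-42*B_t^2/5 + 16*t) dt + (-28*B_t^3/5) dB_t.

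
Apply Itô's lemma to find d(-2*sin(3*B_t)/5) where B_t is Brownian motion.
d(-2*sin(3*B_t)/5) = (9*sin(3*B_t)/5) dt + (-6*cos(3*B_t)/5) dB_t

Itô's formula for f(B_t) gives d f(B_t) = f'(B_t) dB_t + (1/2) f''(B_t) dt. Compute derivatives of f(x) = -2*sin(3*x)/5:
  f'(x)  = -6*cos(3*x)/5
  f''(x) = 18*sin(3*x)/5
Substitute x = B_t and multiply the f'' term by 1/2:
  drift     = (1/2) * (18*sin(3*x)/5) evaluated at B_t = 9*sin(3*B_t)/5
  diffusion = (-6*cos(3*x)/5) evaluated at B_t = -6*cos(3*B_t)/5
Therefore d(-2*sin(3*B_t)/5) = (9*sin(3*B_t)/5) dt + (-6*cos(3*B_t)/5) dB_t.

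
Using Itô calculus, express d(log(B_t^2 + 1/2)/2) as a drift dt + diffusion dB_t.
d(log(B_t^2 + 1/2)/2) = ((1 - 2*B_t^2)/(2*B_t^2 + 1)^2) dt + (2*B_t/(2*B_t^2 + 1)) dB_t

Itô's formula for f(B_t) gives d f(B_t) = f'(B_t) dB_t + (1/2) f''(B_t) dt. Compute derivatives of f(x) = log(x^2 + 1/2)/2:
  f'(x)  = 2*x/(2*x^2 + 1)
  f''(x) = 2*(1 - 2*x^2)/(2*x^2 + 1)^2
Substitute x = B_t and multiply the f'' term by 1/2:
  drift     = (1/2) * (2*(1 - 2*x^2)/(2*x^2 + 1)^2) evaluated at B_t = (1 - 2*B_t^2)/(2*B_t^2 + 1)^2
  diffusion = (2*x/(2*x^2 + 1)) evaluated at B_t = 2*B_t/(2*B_t^2 + 1)
Therefore d(log(B_t^2 + 1/2)/2) = ((1 - 2*B_t^2)/(2*B_t^2 + 1)^2) dt + (2*B_t/(2*B_t^2 + 1)) dB_t.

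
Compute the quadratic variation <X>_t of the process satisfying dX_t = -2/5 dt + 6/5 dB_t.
<X>_t = 36*t/25

For an Itô process dX_t = a(t) dt + b(t) dB_t, the quadratic variation is <X>_t = int_0^t b(s)^2 ds (the drift term does not contribute). Here b(s) = 6/5, so
  b(s)^2 = 36/25.
Integrating from 0 to t:
  <X>_t = int_0^t (36/25) ds = 36*t/25.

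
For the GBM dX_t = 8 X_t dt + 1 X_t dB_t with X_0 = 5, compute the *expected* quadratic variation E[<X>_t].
E[<X>_t] = 25*exp(17*t)/17 - 25/17

<X>_t = int_0^t (1 * X_s)^2 ds. Taking expectation inside the integral: E[<X>_t] = 1^2 * int_0^t E[X_s^2] ds. For GBM, E[X_s^2] = x_0^2 * exp((2 mu + sigma^2) s). Integrating:
  E[<X>_t] = 1^2 * 5^2 * (exp((2*8 + 1^2) t) - 1) / (2*8 + 1^2)
           = 1^2 * 5^2 * (exp(17 t) - 1) / 17 = 25*exp(17*t)/17 - 25/17.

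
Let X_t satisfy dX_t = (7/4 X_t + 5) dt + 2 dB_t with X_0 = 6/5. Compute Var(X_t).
Var(X_t) = 8*exp(7*t/2)/7 - 8/7

The variance V(t) = Var(X_t) satisfies V'(t) = 2 a V(t) + c^2 with V(0) = 0 (drift coefficient is linear in X, diffusion is constant). With a = 7/4, c = 2, the solution is
  V(t) = (c^2 / (2 a)) * (exp(2 a t) - 1)
       = (2^2 / (2*(7/4))) * (exp((7/2) t) - 1)
       = 8*exp(7*t/2)/7 - 8/7.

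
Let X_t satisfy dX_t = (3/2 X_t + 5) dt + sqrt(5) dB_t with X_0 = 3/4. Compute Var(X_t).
Var(X_t) = 5*exp(3*t)/3 - 5/3

The variance V(t) = Var(X_t) satisfies V'(t) = 2 a V(t) + c^2 with V(0) = 0 (drift coefficient is linear in X, diffusion is constant). With a = 3/2, c = sqrt(5), the solution is
  V(t) = (c^2 / (2 a)) * (exp(2 a t) - 1)
       = (sqrt(5)^2 / (2*(3/2))) * (exp(3 t) - 1)
       = 5*exp(3*t)/3 - 5/3.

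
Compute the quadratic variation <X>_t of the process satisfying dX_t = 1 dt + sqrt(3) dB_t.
<X>_t = 3*t

For an Itô process dX_t = a(t) dt + b(t) dB_t, the quadratic variation is <X>_t = int_0^t b(s)^2 ds (the drift term does not contribute). Here b(s) = sqrt(3), so
  b(s)^2 = 3.
Integrating from 0 to t:
  <X>_t = int_0^t (3) ds = 3*t.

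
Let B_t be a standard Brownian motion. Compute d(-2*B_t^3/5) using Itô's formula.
d(-2*B_t^3/5) = (-6*B_t/5) dt + (-6*B_t^2/5) dB_t

Itô's formula for f(B_t) gives d f(B_t) = f'(B_t) dB_t + (1/2) f''(B_t) dt. Compute derivatives of f(x) = -2*x^3/5:
  f'(x)  = -6*x^2/5
  f''(x) = -12*x/5
Substitute x = B_t and multiply the f'' term by 1/2:
  drift     = (1/2) * (-12*x/5) evaluated at B_t = -6*B_t/5
  diffusion = (-6*x^2/5) evaluated at B_t = -6*B_t^2/5
Therefore d(-2*B_t^3/5) = (-6*B_t/5) dt + (-6*B_t^2/5) dB_t.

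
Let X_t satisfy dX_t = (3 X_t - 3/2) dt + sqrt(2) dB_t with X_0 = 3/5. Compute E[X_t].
E[X_t] = exp(3*t)/10 + 1/2

Taking expectations and using E[dB_t] = 0, the mean m(t) = E[X_t] satisfies the ODE m'(t) = a m(t) + b with m(0) = x_0. With a = 3, b = -3/2, x_0 = 3/5, the solution is
  m(t) = x_0 * exp(a t) + (b/a) * (exp(a t) - 1)
       = (3/5) * exp(3 t) + ((-3/2)/3) * (exp(3 t) - 1)
       = exp(3*t)/10 + 1/2.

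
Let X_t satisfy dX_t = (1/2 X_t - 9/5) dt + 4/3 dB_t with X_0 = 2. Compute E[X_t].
E[X_t] = 18/5 - 8*exp(t/2)/5

Taking expectations and using E[dB_t] = 0, the mean m(t) = E[X_t] satisfies the ODE m'(t) = a m(t) + b with m(0) = x_0. With a = 1/2, b = -9/5, x_0 = 2, the solution is
  m(t) = x_0 * exp(a t) + (b/a) * (exp(a t) - 1)
       = 2 * exp((1/2) t) + ((-9/5)/(1/2)) * (exp((1/2) t) - 1)
       = 18/5 - 8*exp(t/2)/5.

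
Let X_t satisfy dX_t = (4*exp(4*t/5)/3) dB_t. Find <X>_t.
<X>_t = 10*exp(8*t/5)/9 - 10/9

For an Itô process dX_t = a(t) dt + b(t) dB_t, the quadratic variation is <X>_t = int_0^t b(s)^2 ds (the drift term does not contribute). Here b(s) = 4*exp(4*s/5)/3, so
  b(s)^2 = 16*exp(8*s/5)/9.
Integrating from 0 to t:
  <X>_t = int_0^t (16*exp(8*s/5)/9) ds = 10*exp(8*t/5)/9 - 10/9.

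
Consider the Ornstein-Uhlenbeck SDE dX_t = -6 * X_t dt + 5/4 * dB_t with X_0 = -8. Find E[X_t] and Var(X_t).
E[X_t] = -8*exp(-6*t); Var(X_t) = 25/192 - 25*exp(-12*t)/192

The OU SDE dX = -theta X dt + sigma dB admits the integrating factor exp(theta t): d(exp(theta t) X_t) = sigma exp(theta t) dB_t. Integrating from 0 to t:
  X_t = x_0 * exp(-theta t) + sigma * int_0^t exp(-theta (t-s)) dB_s.
The Itô integral has mean 0 and (by the Itô isometry) variance sigma^2 * int_0^t exp(-2 theta (t - s)) ds = sigma^2 * (1 - exp(-2 theta t)) / (2 theta).
With theta = 6, sigma = 5/4, x_0 = -8:
  E[X_t] = -8 * exp(-6 t) = -8*exp(-6*t)
  Var(X_t) = (5/4)^2 * (1 - exp(-2*6 t)) / (2 * 6) = 25/192 - 25*exp(-12*t)/192.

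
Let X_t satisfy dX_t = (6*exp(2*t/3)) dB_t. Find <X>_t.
<X>_t = 27*exp(4*t/3) - 27

For an Itô process dX_t = a(t) dt + b(t) dB_t, the quadratic variation is <X>_t = int_0^t b(s)^2 ds (the drift term does not contribute). Here b(s) = 6*exp(2*s/3), so
  b(s)^2 = 36*exp(4*s/3).
Integrating from 0 to t:
  <X>_t = int_0^t (36*exp(4*s/3)) ds = 27*exp(4*t/3) - 27.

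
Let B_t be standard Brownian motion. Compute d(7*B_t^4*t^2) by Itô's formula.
d(7*B_t^4*t^2) = (14*B_t^2*t*(B_t^2 + 3*t)) dt + (28*B_t^3*t^2) dB_t

Itô's formula for f(t, x): d f(t, B_t) = (f_t + (1/2) f_xx) dt + f_x dB_t. Compute partials of f(t, x) = 7*t^2*x^4:
  f_t(t,x)  = 14*t*x^4
  f_x(t,x)  = 28*t^2*x^3
  f_xx(t,x) = 84*t^2*x^2
Assemble drift = f_t + (1/2) f_xx = 14*t*x^2*(3*t + x^2) and diffusion = f_x = 28*t^2*x^3. Substituting x = B_t:
  d(7*B_t^4*t^2) = (14*B_t^2*t*(B_t^2 + 3*t)) dt + (28*B_t^3*t^2) dB_t.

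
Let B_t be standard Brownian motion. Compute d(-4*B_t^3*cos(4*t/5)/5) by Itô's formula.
d(-4*B_t^3*cos(4*t/5)/5) = (4*B_t*(4*B_t^2*sin(4*t/5) - 15*cos(4*t/5))/25) dt + (-12*B_t^2*cos(4*t/5)/5) dB_t

Itô's formula for f(t, x): d f(t, B_t) = (f_t + (1/2) f_xx) dt + f_x dB_t. Compute partials of f(t, x) = -4*x^3*cos(4*t/5)/5:
  f_t(t,x)  = 16*x^3*sin(4*t/5)/25
  f_x(t,x)  = -12*x^2*cos(4*t/5)/5
  f_xx(t,x) = -24*x*cos(4*t/5)/5
Assemble drift = f_t + (1/2) f_xx = 4*x*(4*x^2*sin(4*t/5) - 15*cos(4*t/5))/25 and diffusion = f_x = -12*x^2*cos(4*t/5)/5. Substituting x = B_t:
  d(-4*B_t^3*cos(4*t/5)/5) = (4*B_t*(4*B_t^2*sin(4*t/5) - 15*cos(4*t/5))/25) dt + (-12*B_t^2*cos(4*t/5)/5) dB_t.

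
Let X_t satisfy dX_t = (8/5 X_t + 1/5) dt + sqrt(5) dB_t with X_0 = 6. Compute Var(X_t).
Var(X_t) = 25*exp(16*t/5)/16 - 25/16

The variance V(t) = Var(X_t) satisfies V'(t) = 2 a V(t) + c^2 with V(0) = 0 (drift coefficient is linear in X, diffusion is constant). With a = 8/5, c = sqrt(5), the solution is
  V(t) = (c^2 / (2 a)) * (exp(2 a t) - 1)
       = (sqrt(5)^2 / (2*(8/5))) * (exp((16/5) t) - 1)
       = 25*exp(16*t/5)/16 - 25/16.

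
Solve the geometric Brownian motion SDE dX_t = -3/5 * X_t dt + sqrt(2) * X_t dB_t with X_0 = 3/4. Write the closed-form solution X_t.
X_t = 3/4 * exp((-8/5) * t + (sqrt(2)) * B_t)

For GBM dX = mu X dt + sigma X dB with X_0 = x_0, apply Itô to Y = log X: dY = (mu - sigma^2/2) dt + sigma dB, so Y_t = log(x_0) + (mu - sigma^2/2) t + sigma B_t and hence X_t = x_0 * exp((mu - sigma^2/2) t + sigma B_t).
With mu = -3/5, sigma = sqrt(2), x_0 = 3/4, this gives:
  X_t = 3/4 * exp((-8/5) * t + (sqrt(2)) * B_t).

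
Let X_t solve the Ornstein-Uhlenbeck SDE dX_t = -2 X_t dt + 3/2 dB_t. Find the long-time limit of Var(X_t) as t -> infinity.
lim Var(X_t) = 9/16

The OU SDE dX = -theta X dt + sigma dB admits the integrating factor exp(theta t): d(exp(theta t) X_t) = sigma exp(theta t) dB_t. Integrating from 0 to t gives X_t = x_0 * exp(-theta t) + sigma * int_0^t exp(-theta (t-s)) dB_s for any initial x_0. The Itô integral has variance (by the Itô isometry) sigma^2 * int_0^t exp(-2 theta (t - s)) ds = sigma^2 * (1 - exp(-2 theta t)) / (2 theta), independent of x_0.
With theta = 2, sigma = 3/2:
  Var(X_t) = (3/2)^2 * (1 - exp(-2*2 t)) / (2 * 2) = 9/16 - 9*exp(-4*t)/16.
As t -> infinity, exp(-2*2 t) -> 0, so the stationary variance is sigma^2 / (2 theta) = 9/16.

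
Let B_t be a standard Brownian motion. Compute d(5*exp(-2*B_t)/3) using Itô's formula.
d(5*exp(-2*B_t)/3) = (10*exp(-2*B_t)/3) dt + (-10*exp(-2*B_t)/3) dB_t

Itô's formula for f(B_t) gives d f(B_t) = f'(B_t) dB_t + (1/2) f''(B_t) dt. Compute derivatives of f(x) = 5*exp(-2*x)/3:
  f'(x)  = -10*exp(-2*x)/3
  f''(x) = 20*exp(-2*x)/3
Substitute x = B_t and multiply the f'' term by 1/2:
  drift     = (1/2) * (20*exp(-2*x)/3) evaluated at B_t = 10*exp(-2*B_t)/3
  diffusion = (-10*exp(-2*x)/3) evaluated at B_t = -10*exp(-2*B_t)/3
Therefore d(5*exp(-2*B_t)/3) = (10*exp(-2*B_t)/3) dt + (-10*exp(-2*B_t)/3) dB_t.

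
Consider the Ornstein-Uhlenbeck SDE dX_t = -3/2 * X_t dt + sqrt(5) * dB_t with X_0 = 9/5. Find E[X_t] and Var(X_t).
E[X_t] = 9*exp(-3*t/2)/5; Var(X_t) = 5/3 - 5*exp(-3*t)/3

The OU SDE dX = -theta X dt + sigma dB admits the integrating factor exp(theta t): d(exp(theta t) X_t) = sigma exp(theta t) dB_t. Integrating from 0 to t:
  X_t = x_0 * exp(-theta t) + sigma * int_0^t exp(-theta (t-s)) dB_s.
The Itô integral has mean 0 and (by the Itô isometry) variance sigma^2 * int_0^t exp(-2 theta (t - s)) ds = sigma^2 * (1 - exp(-2 theta t)) / (2 theta).
With theta = 3/2, sigma = sqrt(5), x_0 = 9/5:
  E[X_t] = 9/5 * exp(-3/2 t) = 9*exp(-3*t/2)/5
  Var(X_t) = (sqrt(5))^2 * (1 - exp(-2*3/2 t)) / (2 * 3/2) = 5/3 - 5*exp(-3*t)/3.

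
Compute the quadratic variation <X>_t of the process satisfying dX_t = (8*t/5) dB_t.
<X>_t = 64*t^3/75

For an Itô process dX_t = a(t) dt + b(t) dB_t, the quadratic variation is <X>_t = int_0^t b(s)^2 ds (the drift term does not contribute). Here b(s) = 8*s/5, so
  b(s)^2 = 64*s^2/25.
Integrating from 0 to t:
  <X>_t = int_0^t (64*s^2/25) ds = 64*t^3/75.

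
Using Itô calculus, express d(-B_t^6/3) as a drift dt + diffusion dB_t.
d(-B_t^6/3) = (-5*B_t^4) dt + (-2*B_t^5) dB_t

Itô's formula for f(B_t) gives d f(B_t) = f'(B_t) dB_t + (1/2) f''(B_t) dt. Compute derivatives of f(x) = -x^6/3:
  f'(x)  = -2*x^5
  f''(x) = -10*x^4
Substitute x = B_t and multiply the f'' term by 1/2:
  drift     = (1/2) * (-10*x^4) evaluated at B_t = -5*B_t^4
  diffusion = (-2*x^5) evaluated at B_t = -2*B_t^5
Therefore d(-B_t^6/3) = (-5*B_t^4) dt + (-2*B_t^5) dB_t.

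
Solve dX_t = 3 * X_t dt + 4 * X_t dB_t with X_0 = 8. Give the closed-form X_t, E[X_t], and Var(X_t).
X_t = 8 * exp((-5) t + (4) B_t); E[X_t] = 8*exp(3*t); Var(X_t) = 64*(exp(16*t) - 1)*exp(6*t)

For GBM dX = mu X dt + sigma X dB with X_0 = x_0, apply Itô to Y = log X: dY = (mu - sigma^2/2) dt + sigma dB, so Y_t = log(x_0) + (mu - sigma^2/2) t + sigma B_t and hence X_t = x_0 * exp((mu - sigma^2/2) t + sigma B_t).
With mu = 3, sigma = 4, x_0 = 8, this gives:
  X_t = 8 * exp((-5) * t + (4) * B_t).
Since sigma*B_t ~ Normal(0, sigma^2 t), E[exp(sigma*B_t)] = exp(sigma^2 t / 2); so E[X_t] = x_0 * exp((mu - sigma^2/2) t) * exp(sigma^2 t / 2) = x_0 * exp(mu t) = 8*exp(3*t).
Var(X_t) = E[X_t^2] - (E[X_t])^2 = x_0^2 * exp(2 mu t) * (exp(sigma^2 t) - 1) = 64*(exp(16*t) - 1)*exp(6*t).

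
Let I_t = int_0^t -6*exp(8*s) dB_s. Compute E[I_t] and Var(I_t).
E[I_t] = 0; Var(I_t) = 9*exp(16*t)/4 - 9/4

The Itô integral of a deterministic integrand f(s) has mean 0 because each increment f(s) * (B_{s+ds} - B_s) has mean 0. By the Itô isometry:
  Var( int_0^t f(s) dB_s ) = E[ (int_0^t f(s) dB_s)^2 ] = int_0^t f(s)^2 ds.
Here f(s) = -6*exp(8*s), so f(s)^2 = 36*exp(16*s). Integrate:
  int_0^t (36*exp(16*s)) ds = 9*exp(16*t)/4 - 9/4.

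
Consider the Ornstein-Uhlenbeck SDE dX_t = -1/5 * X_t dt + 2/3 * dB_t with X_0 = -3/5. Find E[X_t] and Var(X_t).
E[X_t] = -3*exp(-t/5)/5; Var(X_t) = 10/9 - 10*exp(-2*t/5)/9

The OU SDE dX = -theta X dt + sigma dB admits the integrating factor exp(theta t): d(exp(theta t) X_t) = sigma exp(theta t) dB_t. Integrating from 0 to t:
  X_t = x_0 * exp(-theta t) + sigma * int_0^t exp(-theta (t-s)) dB_s.
The Itô integral has mean 0 and (by the Itô isometry) variance sigma^2 * int_0^t exp(-2 theta (t - s)) ds = sigma^2 * (1 - exp(-2 theta t)) / (2 theta).
With theta = 1/5, sigma = 2/3, x_0 = -3/5:
  E[X_t] = -3/5 * exp(-1/5 t) = -3*exp(-t/5)/5
  Var(X_t) = (2/3)^2 * (1 - exp(-2*1/5 t)) / (2 * 1/5) = 10/9 - 10*exp(-2*t/5)/9.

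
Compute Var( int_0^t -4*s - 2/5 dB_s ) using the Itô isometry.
Var = 4*t*(100*t^2 + 30*t + 3)/75

The Itô integral of a deterministic integrand f(s) has mean 0 because each increment f(s) * (B_{s+ds} - B_s) has mean 0. By the Itô isometry:
  Var( int_0^t f(s) dB_s ) = E[ (int_0^t f(s) dB_s)^2 ] = int_0^t f(s)^2 ds.
Here f(s) = -4*s - 2/5, so f(s)^2 = 4*(10*s + 1)^2/25. Integrate:
  int_0^t (4*(10*s + 1)^2/25) ds = 4*t*(100*t^2 + 30*t + 3)/75.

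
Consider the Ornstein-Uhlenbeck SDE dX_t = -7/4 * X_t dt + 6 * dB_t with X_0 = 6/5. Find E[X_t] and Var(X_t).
E[X_t] = 6*exp(-7*t/4)/5; Var(X_t) = 72/7 - 72*exp(-7*t/2)/7

The OU SDE dX = -theta X dt + sigma dB admits the integrating factor exp(theta t): d(exp(theta t) X_t) = sigma exp(theta t) dB_t. Integrating from 0 to t:
  X_t = x_0 * exp(-theta t) + sigma * int_0^t exp(-theta (t-s)) dB_s.
The Itô integral has mean 0 and (by the Itô isometry) variance sigma^2 * int_0^t exp(-2 theta (t - s)) ds = sigma^2 * (1 - exp(-2 theta t)) / (2 theta).
With theta = 7/4, sigma = 6, x_0 = 6/5:
  E[X_t] = 6/5 * exp(-7/4 t) = 6*exp(-7*t/4)/5
  Var(X_t) = (6)^2 * (1 - exp(-2*7/4 t)) / (2 * 7/4) = 72/7 - 72*exp(-7*t/2)/7.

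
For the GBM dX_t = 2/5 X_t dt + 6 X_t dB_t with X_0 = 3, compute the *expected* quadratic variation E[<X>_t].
E[<X>_t] = 405*exp(184*t/5)/46 - 405/46

<X>_t = int_0^t (6 * X_s)^2 ds. Taking expectation inside the integral: E[<X>_t] = 6^2 * int_0^t E[X_s^2] ds. For GBM, E[X_s^2] = x_0^2 * exp((2 mu + sigma^2) s). Integrating:
  E[<X>_t] = 6^2 * 3^2 * (exp((2*(2/5) + 6^2) t) - 1) / (2*(2/5) + 6^2)
           = 6^2 * 3^2 * (exp((184/5) t) - 1) / (184/5) = 405*exp(184*t/5)/46 - 405/46.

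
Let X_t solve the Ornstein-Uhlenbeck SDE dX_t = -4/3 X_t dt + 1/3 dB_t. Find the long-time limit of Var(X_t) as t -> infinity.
lim Var(X_t) = 1/24

The OU SDE dX = -theta X dt + sigma dB admits the integrating factor exp(theta t): d(exp(theta t) X_t) = sigma exp(theta t) dB_t. Integrating from 0 to t gives X_t = x_0 * exp(-theta t) + sigma * int_0^t exp(-theta (t-s)) dB_s for any initial x_0. The Itô integral has variance (by the Itô isometry) sigma^2 * int_0^t exp(-2 theta (t - s)) ds = sigma^2 * (1 - exp(-2 theta t)) / (2 theta), independent of x_0.
With theta = 4/3, sigma = 1/3:
  Var(X_t) = (1/3)^2 * (1 - exp(-2*4/3 t)) / (2 * 4/3) = 1/24 - exp(-8*t/3)/24.
As t -> infinity, exp(-2*4/3 t) -> 0, so the stationary variance is sigma^2 / (2 theta) = 1/24.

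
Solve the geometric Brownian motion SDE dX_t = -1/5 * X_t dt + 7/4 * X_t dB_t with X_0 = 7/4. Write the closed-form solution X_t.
X_t = 7/4 * exp((-277/160) * t + (7/4) * B_t)

For GBM dX = mu X dt + sigma X dB with X_0 = x_0, apply Itô to Y = log X: dY = (mu - sigma^2/2) dt + sigma dB, so Y_t = log(x_0) + (mu - sigma^2/2) t + sigma B_t and hence X_t = x_0 * exp((mu - sigma^2/2) t + sigma B_t).
With mu = -1/5, sigma = 7/4, x_0 = 7/4, this gives:
  X_t = 7/4 * exp((-277/160) * t + (7/4) * B_t).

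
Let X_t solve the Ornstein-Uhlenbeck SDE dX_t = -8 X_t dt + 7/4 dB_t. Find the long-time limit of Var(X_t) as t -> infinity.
lim Var(X_t) = 49/256

The OU SDE dX = -theta X dt + sigma dB admits the integrating factor exp(theta t): d(exp(theta t) X_t) = sigma exp(theta t) dB_t. Integrating from 0 to t gives X_t = x_0 * exp(-theta t) + sigma * int_0^t exp(-theta (t-s)) dB_s for any initial x_0. The Itô integral has variance (by the Itô isometry) sigma^2 * int_0^t exp(-2 theta (t - s)) ds = sigma^2 * (1 - exp(-2 theta t)) / (2 theta), independent of x_0.
With theta = 8, sigma = 7/4:
  Var(X_t) = (7/4)^2 * (1 - exp(-2*8 t)) / (2 * 8) = 49/256 - 49*exp(-16*t)/256.
As t -> infinity, exp(-2*8 t) -> 0, so the stationary variance is sigma^2 / (2 theta) = 49/256.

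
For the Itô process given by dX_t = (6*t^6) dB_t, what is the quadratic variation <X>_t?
<X>_t = 36*t^13/13

For an Itô process dX_t = a(t) dt + b(t) dB_t, the quadratic variation is <X>_t = int_0^t b(s)^2 ds (the drift term does not contribute). Here b(s) = 6*s^6, so
  b(s)^2 = 36*s^12.
Integrating from 0 to t:
  <X>_t = int_0^t (36*s^12) ds = 36*t^13/13.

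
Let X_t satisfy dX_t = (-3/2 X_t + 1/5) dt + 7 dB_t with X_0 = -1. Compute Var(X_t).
Var(X_t) = 49/3 - 49*exp(-3*t)/3

The variance V(t) = Var(X_t) satisfies V'(t) = 2 a V(t) + c^2 with V(0) = 0 (drift coefficient is linear in X, diffusion is constant). With a = -3/2, c = 7, the solution is
  V(t) = (c^2 / (2 a)) * (exp(2 a t) - 1)
       = (7^2 / (2*(-3/2))) * (exp((-3) t) - 1)
       = 49/3 - 49*exp(-3*t)/3.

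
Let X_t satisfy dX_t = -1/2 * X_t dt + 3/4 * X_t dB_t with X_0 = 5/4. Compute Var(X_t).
Var(X_t) = (25*exp(9*t/16) - 25)*exp(-t)/16

For GBM dX = mu X dt + sigma X dB with X_0 = x_0, apply Itô to Y = log X: dY = (mu - sigma^2/2) dt + sigma dB, so Y_t = log(x_0) + (mu - sigma^2/2) t + sigma B_t and hence X_t = x_0 * exp((mu - sigma^2/2) t + sigma B_t).
With mu = -1/2, sigma = 3/4, x_0 = 5/4, this gives:
  X_t = 5/4 * exp((-25/32) * t + (3/4) * B_t).
Since sigma*B_t ~ Normal(0, sigma^2 t), E[exp(sigma*B_t)] = exp(sigma^2 t / 2); so E[X_t] = x_0 * exp((mu - sigma^2/2) t) * exp(sigma^2 t / 2) = x_0 * exp(mu t) = 5*exp(-t/2)/4.
Var(X_t) = E[X_t^2] - (E[X_t])^2 = x_0^2 * exp(2 mu t) * (exp(sigma^2 t) - 1) = (25*exp(9*t/16) - 25)*exp(-t)/16.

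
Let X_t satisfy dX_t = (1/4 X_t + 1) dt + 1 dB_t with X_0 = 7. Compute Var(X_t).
Var(X_t) = 2*exp(t/2) - 2

The variance V(t) = Var(X_t) satisfies V'(t) = 2 a V(t) + c^2 with V(0) = 0 (drift coefficient is linear in X, diffusion is constant). With a = 1/4, c = 1, the solution is
  V(t) = (c^2 / (2 a)) * (exp(2 a t) - 1)
       = (1^2 / (2*(1/4))) * (exp((1/2) t) - 1)
       = 2*exp(t/2) - 2.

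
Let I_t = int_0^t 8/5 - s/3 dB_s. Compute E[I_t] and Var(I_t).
E[I_t] = 0; Var(I_t) = t*(25*t^2 - 360*t + 1728)/675

The Itô integral of a deterministic integrand f(s) has mean 0 because each increment f(s) * (B_{s+ds} - B_s) has mean 0. By the Itô isometry:
  Var( int_0^t f(s) dB_s ) = E[ (int_0^t f(s) dB_s)^2 ] = int_0^t f(s)^2 ds.
Here f(s) = 8/5 - s/3, so f(s)^2 = (5*s - 24)^2/225. Integrate:
  int_0^t ((5*s - 24)^2/225) ds = t*(25*t^2 - 360*t + 1728)/675.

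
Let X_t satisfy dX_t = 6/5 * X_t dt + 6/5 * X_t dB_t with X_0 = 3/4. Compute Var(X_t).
Var(X_t) = 9*(exp(36*t/25) - 1)*exp(12*t/5)/16

For GBM dX = mu X dt + sigma X dB with X_0 = x_0, apply Itô to Y = log X: dY = (mu - sigma^2/2) dt + sigma dB, so Y_t = log(x_0) + (mu - sigma^2/2) t + sigma B_t and hence X_t = x_0 * exp((mu - sigma^2/2) t + sigma B_t).
With mu = 6/5, sigma = 6/5, x_0 = 3/4, this gives:
  X_t = 3/4 * exp((12/25) * t + (6/5) * B_t).
Since sigma*B_t ~ Normal(0, sigma^2 t), E[exp(sigma*B_t)] = exp(sigma^2 t / 2); so E[X_t] = x_0 * exp((mu - sigma^2/2) t) * exp(sigma^2 t / 2) = x_0 * exp(mu t) = 3*exp(6*t/5)/4.
Var(X_t) = E[X_t^2] - (E[X_t])^2 = x_0^2 * exp(2 mu t) * (exp(sigma^2 t) - 1) = 9*(exp(36*t/25) - 1)*exp(12*t/5)/16.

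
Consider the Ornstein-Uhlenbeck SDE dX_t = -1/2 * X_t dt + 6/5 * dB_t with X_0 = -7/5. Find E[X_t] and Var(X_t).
E[X_t] = -7*exp(-t/2)/5; Var(X_t) = 36/25 - 36*exp(-t)/25

The OU SDE dX = -theta X dt + sigma dB admits the integrating factor exp(theta t): d(exp(theta t) X_t) = sigma exp(theta t) dB_t. Integrating from 0 to t:
  X_t = x_0 * exp(-theta t) + sigma * int_0^t exp(-theta (t-s)) dB_s.
The Itô integral has mean 0 and (by the Itô isometry) variance sigma^2 * int_0^t exp(-2 theta (t - s)) ds = sigma^2 * (1 - exp(-2 theta t)) / (2 theta).
With theta = 1/2, sigma = 6/5, x_0 = -7/5:
  E[X_t] = -7/5 * exp(-1/2 t) = -7*exp(-t/2)/5
  Var(X_t) = (6/5)^2 * (1 - exp(-2*1/2 t)) / (2 * 1/2) = 36/25 - 36*exp(-t)/25.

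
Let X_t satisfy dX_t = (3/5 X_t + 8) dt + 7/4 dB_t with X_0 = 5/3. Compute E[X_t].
E[X_t] = 15*exp(3*t/5) - 40/3

Taking expectations and using E[dB_t] = 0, the mean m(t) = E[X_t] satisfies the ODE m'(t) = a m(t) + b with m(0) = x_0. With a = 3/5, b = 8, x_0 = 5/3, the solution is
  m(t) = x_0 * exp(a t) + (b/a) * (exp(a t) - 1)
       = (5/3) * exp((3/5) t) + (8/(3/5)) * (exp((3/5) t) - 1)
       = 15*exp(3*t/5) - 40/3.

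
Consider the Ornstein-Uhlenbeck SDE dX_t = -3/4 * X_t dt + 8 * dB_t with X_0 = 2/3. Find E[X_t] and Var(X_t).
E[X_t] = 2*exp(-3*t/4)/3; Var(X_t) = 128/3 - 128*exp(-3*t/2)/3

The OU SDE dX = -theta X dt + sigma dB admits the integrating factor exp(theta t): d(exp(theta t) X_t) = sigma exp(theta t) dB_t. Integrating from 0 to t:
  X_t = x_0 * exp(-theta t) + sigma * int_0^t exp(-theta (t-s)) dB_s.
The Itô integral has mean 0 and (by the Itô isometry) variance sigma^2 * int_0^t exp(-2 theta (t - s)) ds = sigma^2 * (1 - exp(-2 theta t)) / (2 theta).
With theta = 3/4, sigma = 8, x_0 = 2/3:
  E[X_t] = 2/3 * exp(-3/4 t) = 2*exp(-3*t/4)/3
  Var(X_t) = (8)^2 * (1 - exp(-2*3/4 t)) / (2 * 3/4) = 128/3 - 128*exp(-3*t/2)/3.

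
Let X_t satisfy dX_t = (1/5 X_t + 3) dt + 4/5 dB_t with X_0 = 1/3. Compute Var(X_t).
Var(X_t) = 8*exp(2*t/5)/5 - 8/5

The variance V(t) = Var(X_t) satisfies V'(t) = 2 a V(t) + c^2 with V(0) = 0 (drift coefficient is linear in X, diffusion is constant). With a = 1/5, c = 4/5, the solution is
  V(t) = (c^2 / (2 a)) * (exp(2 a t) - 1)
       = ((4/5)^2 / (2*(1/5))) * (exp((2/5) t) - 1)
       = 8*exp(2*t/5)/5 - 8/5.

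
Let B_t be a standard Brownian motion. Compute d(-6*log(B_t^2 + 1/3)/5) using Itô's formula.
d(-6*log(B_t^2 + 1/3)/5) = (18*(3*B_t^2 - 1)/(5*(3*B_t^2 + 1)^2)) dt + (-36*B_t/(15*B_t^2 + 5)) dB_t

Itô's formula for f(B_t) gives d f(B_t) = f'(B_t) dB_t + (1/2) f''(B_t) dt. Compute derivatives of f(x) = -6*log(x^2 + 1/3)/5:
  f'(x)  = -36*x/(15*x^2 + 5)
  f''(x) = 36*(3*x^2 - 1)/(5*(3*x^2 + 1)^2)
Substitute x = B_t and multiply the f'' term by 1/2:
  drift     = (1/2) * (36*(3*x^2 - 1)/(5*(3*x^2 + 1)^2)) evaluated at B_t = 18*(3*B_t^2 - 1)/(5*(3*B_t^2 + 1)^2)
  diffusion = (-36*x/(15*x^2 + 5)) evaluated at B_t = -36*B_t/(15*B_t^2 + 5)
Therefore d(-6*log(B_t^2 + 1/3)/5) = (18*(3*B_t^2 - 1)/(5*(3*B_t^2 + 1)^2)) dt + (-36*B_t/(15*B_t^2 + 5)) dB_t.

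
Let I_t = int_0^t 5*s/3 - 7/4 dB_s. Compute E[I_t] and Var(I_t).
E[I_t] = 0; Var(I_t) = t*(400*t^2 - 1260*t + 1323)/432

The Itô integral of a deterministic integrand f(s) has mean 0 because each increment f(s) * (B_{s+ds} - B_s) has mean 0. By the Itô isometry:
  Var( int_0^t f(s) dB_s ) = E[ (int_0^t f(s) dB_s)^2 ] = int_0^t f(s)^2 ds.
Here f(s) = 5*s/3 - 7/4, so f(s)^2 = (20*s - 21)^2/144. Integrate:
  int_0^t ((20*s - 21)^2/144) ds = t*(400*t^2 - 1260*t + 1323)/432.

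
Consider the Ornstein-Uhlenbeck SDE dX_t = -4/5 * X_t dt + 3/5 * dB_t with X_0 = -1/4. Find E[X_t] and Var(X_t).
E[X_t] = -exp(-4*t/5)/4; Var(X_t) = 9/40 - 9*exp(-8*t/5)/40

The OU SDE dX = -theta X dt + sigma dB admits the integrating factor exp(theta t): d(exp(theta t) X_t) = sigma exp(theta t) dB_t. Integrating from 0 to t:
  X_t = x_0 * exp(-theta t) + sigma * int_0^t exp(-theta (t-s)) dB_s.
The Itô integral has mean 0 and (by the Itô isometry) variance sigma^2 * int_0^t exp(-2 theta (t - s)) ds = sigma^2 * (1 - exp(-2 theta t)) / (2 theta).
With theta = 4/5, sigma = 3/5, x_0 = -1/4:
  E[X_t] = -1/4 * exp(-4/5 t) = -exp(-4*t/5)/4
  Var(X_t) = (3/5)^2 * (1 - exp(-2*4/5 t)) / (2 * 4/5) = 9/40 - 9*exp(-8*t/5)/40.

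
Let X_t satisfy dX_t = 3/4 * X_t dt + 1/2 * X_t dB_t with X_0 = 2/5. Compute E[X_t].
E[X_t] = 2*exp(3*t/4)/5

For GBM dX = mu X dt + sigma X dB with X_0 = x_0, apply Itô to Y = log X: dY = (mu - sigma^2/2) dt + sigma dB, so Y_t = log(x_0) + (mu - sigma^2/2) t + sigma B_t and hence X_t = x_0 * exp((mu - sigma^2/2) t + sigma B_t).
With mu = 3/4, sigma = 1/2, x_0 = 2/5, this gives:
  X_t = 2/5 * exp((5/8) * t + (1/2) * B_t).
Since sigma*B_t ~ Normal(0, sigma^2 t), E[exp(sigma*B_t)] = exp(sigma^2 t / 2); so E[X_t] = x_0 * exp((mu - sigma^2/2) t) * exp(sigma^2 t / 2) = x_0 * exp(mu t) = 2*exp(3*t/4)/5.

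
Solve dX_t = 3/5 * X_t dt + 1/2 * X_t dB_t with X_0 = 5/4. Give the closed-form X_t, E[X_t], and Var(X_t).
X_t = 5/4 * exp((19/40) t + (1/2) B_t); E[X_t] = 5*exp(3*t/5)/4; Var(X_t) = 25*(exp(t/4) - 1)*exp(6*t/5)/16

For GBM dX = mu X dt + sigma X dB with X_0 = x_0, apply Itô to Y = log X: dY = (mu - sigma^2/2) dt + sigma dB, so Y_t = log(x_0) + (mu - sigma^2/2) t + sigma B_t and hence X_t = x_0 * exp((mu - sigma^2/2) t + sigma B_t).
With mu = 3/5, sigma = 1/2, x_0 = 5/4, this gives:
  X_t = 5/4 * exp((19/40) * t + (1/2) * B_t).
Since sigma*B_t ~ Normal(0, sigma^2 t), E[exp(sigma*B_t)] = exp(sigma^2 t / 2); so E[X_t] = x_0 * exp((mu - sigma^2/2) t) * exp(sigma^2 t / 2) = x_0 * exp(mu t) = 5*exp(3*t/5)/4.
Var(X_t) = E[X_t^2] - (E[X_t])^2 = x_0^2 * exp(2 mu t) * (exp(sigma^2 t) - 1) = 25*(exp(t/4) - 1)*exp(6*t/5)/16.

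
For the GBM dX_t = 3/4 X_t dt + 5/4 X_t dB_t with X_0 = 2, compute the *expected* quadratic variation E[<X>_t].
E[<X>_t] = 100*exp(49*t/16)/49 - 100/49

<X>_t = int_0^t ((5/4) * X_s)^2 ds. Taking expectation inside the integral: E[<X>_t] = (5/4)^2 * int_0^t E[X_s^2] ds. For GBM, E[X_s^2] = x_0^2 * exp((2 mu + sigma^2) s). Integrating:
  E[<X>_t] = (5/4)^2 * 2^2 * (exp((2*(3/4) + (5/4)^2) t) - 1) / (2*(3/4) + (5/4)^2)
           = (5/4)^2 * 2^2 * (exp((49/16) t) - 1) / (49/16) = 100*exp(49*t/16)/49 - 100/49.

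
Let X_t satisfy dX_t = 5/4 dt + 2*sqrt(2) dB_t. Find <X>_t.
<X>_t = 8*t

For an Itô process dX_t = a(t) dt + b(t) dB_t, the quadratic variation is <X>_t = int_0^t b(s)^2 ds (the drift term does not contribute). Here b(s) = 2*sqrt(2), so
  b(s)^2 = 8.
Integrating from 0 to t:
  <X>_t = int_0^t (8) ds = 8*t.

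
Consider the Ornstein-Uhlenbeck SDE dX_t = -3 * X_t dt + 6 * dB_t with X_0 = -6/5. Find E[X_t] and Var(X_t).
E[X_t] = -6*exp(-3*t)/5; Var(X_t) = 6 - 6*exp(-6*t)

The OU SDE dX = -theta X dt + sigma dB admits the integrating factor exp(theta t): d(exp(theta t) X_t) = sigma exp(theta t) dB_t. Integrating from 0 to t:
  X_t = x_0 * exp(-theta t) + sigma * int_0^t exp(-theta (t-s)) dB_s.
The Itô integral has mean 0 and (by the Itô isometry) variance sigma^2 * int_0^t exp(-2 theta (t - s)) ds = sigma^2 * (1 - exp(-2 theta t)) / (2 theta).
With theta = 3, sigma = 6, x_0 = -6/5:
  E[X_t] = -6/5 * exp(-3 t) = -6*exp(-3*t)/5
  Var(X_t) = (6)^2 * (1 - exp(-2*3 t)) / (2 * 3) = 6 - 6*exp(-6*t).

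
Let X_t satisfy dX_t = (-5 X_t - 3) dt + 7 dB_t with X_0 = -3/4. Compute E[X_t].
E[X_t] = -3/5 - 3*exp(-5*t)/20

Taking expectations and using E[dB_t] = 0, the mean m(t) = E[X_t] satisfies the ODE m'(t) = a m(t) + b with m(0) = x_0. With a = -5, b = -3, x_0 = -3/4, the solution is
  m(t) = x_0 * exp(a t) + (b/a) * (exp(a t) - 1)
       = (-3/4) * exp((-5) t) + ((-3)/(-5)) * (exp((-5) t) - 1)
       = -3/5 - 3*exp(-5*t)/20.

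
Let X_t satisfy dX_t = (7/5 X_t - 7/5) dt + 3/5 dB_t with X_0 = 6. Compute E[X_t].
E[X_t] = 5*exp(7*t/5) + 1

Taking expectations and using E[dB_t] = 0, the mean m(t) = E[X_t] satisfies the ODE m'(t) = a m(t) + b with m(0) = x_0. With a = 7/5, b = -7/5, x_0 = 6, the solution is
  m(t) = x_0 * exp(a t) + (b/a) * (exp(a t) - 1)
       = 6 * exp((7/5) t) + ((-7/5)/(7/5)) * (exp((7/5) t) - 1)
       = 5*exp(7*t/5) + 1.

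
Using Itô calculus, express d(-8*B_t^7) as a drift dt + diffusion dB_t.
d(-8*B_t^7) = (-168*B_t^5) dt + (-56*B_t^6) dB_t

Itô's formula for f(B_t) gives d f(B_t) = f'(B_t) dB_t + (1/2) f''(B_t) dt. Compute derivatives of f(x) = -8*x^7:
  f'(x)  = -56*x^6
  f''(x) = -336*x^5
Substitute x = B_t and multiply the f'' term by 1/2:
  drift     = (1/2) * (-336*x^5) evaluated at B_t = -168*B_t^5
  diffusion = (-56*x^6) evaluated at B_t = -56*B_t^6
Therefore d(-8*B_t^7) = (-168*B_t^5) dt + (-56*B_t^6) dB_t.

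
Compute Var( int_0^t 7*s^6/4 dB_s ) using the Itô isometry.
Var = 49*t^13/208

The Itô integral of a deterministic integrand f(s) has mean 0 because each increment f(s) * (B_{s+ds} - B_s) has mean 0. By the Itô isometry:
  Var( int_0^t f(s) dB_s ) = E[ (int_0^t f(s) dB_s)^2 ] = int_0^t f(s)^2 ds.
Here f(s) = 7*s^6/4, so f(s)^2 = 49*s^12/16. Integrate:
  int_0^t (49*s^12/16) ds = 49*t^13/208.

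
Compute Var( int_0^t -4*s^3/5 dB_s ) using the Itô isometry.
Var = 16*t^7/175

The Itô integral of a deterministic integrand f(s) has mean 0 because each increment f(s) * (B_{s+ds} - B_s) has mean 0. By the Itô isometry:
  Var( int_0^t f(s) dB_s ) = E[ (int_0^t f(s) dB_s)^2 ] = int_0^t f(s)^2 ds.
Here f(s) = -4*s^3/5, so f(s)^2 = 16*s^6/25. Integrate:
  int_0^t (16*s^6/25) ds = 16*t^7/175.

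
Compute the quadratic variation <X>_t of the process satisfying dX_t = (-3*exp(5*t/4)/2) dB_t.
<X>_t = 9*exp(5*t/2)/10 - 9/10

For an Itô process dX_t = a(t) dt + b(t) dB_t, the quadratic variation is <X>_t = int_0^t b(s)^2 ds (the drift term does not contribute). Here b(s) = -3*exp(5*s/4)/2, so
  b(s)^2 = 9*exp(5*s/2)/4.
Integrating from 0 to t:
  <X>_t = int_0^t (9*exp(5*s/2)/4) ds = 9*exp(5*t/2)/10 - 9/10.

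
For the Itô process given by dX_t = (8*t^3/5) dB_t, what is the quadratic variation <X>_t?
<X>_t = 64*t^7/175

For an Itô process dX_t = a(t) dt + b(t) dB_t, the quadratic variation is <X>_t = int_0^t b(s)^2 ds (the drift term does not contribute). Here b(s) = 8*s^3/5, so
  b(s)^2 = 64*s^6/25.
Integrating from 0 to t:
  <X>_t = int_0^t (64*s^6/25) ds = 64*t^7/175.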